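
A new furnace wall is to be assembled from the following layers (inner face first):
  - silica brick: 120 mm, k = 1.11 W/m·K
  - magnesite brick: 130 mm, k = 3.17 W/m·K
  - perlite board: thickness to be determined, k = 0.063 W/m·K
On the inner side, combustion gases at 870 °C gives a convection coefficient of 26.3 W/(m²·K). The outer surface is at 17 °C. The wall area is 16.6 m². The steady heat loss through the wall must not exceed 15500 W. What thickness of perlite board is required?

Series thermal resistances:
R_inner film = 1/(h_i·A) = 1/(26.3×16.6) = 0.002291 K/W
R_silica brick = L/(kA) = 0.12/(1.11×16.6) = 0.006513 K/W
R_magnesite brick = L/(kA) = 0.13/(3.17×16.6) = 0.00247 K/W
Sum of the known resistances R_other = 0.01127 K/W
Required total resistance R_tot = ΔT/Q_allow = 853/15500 = 0.05503 K/W
R_perlite board = R_tot − R_other = 0.04376 K/W
L = R·k·A = 0.04376×0.063×16.6

L ≈ 45.8 mm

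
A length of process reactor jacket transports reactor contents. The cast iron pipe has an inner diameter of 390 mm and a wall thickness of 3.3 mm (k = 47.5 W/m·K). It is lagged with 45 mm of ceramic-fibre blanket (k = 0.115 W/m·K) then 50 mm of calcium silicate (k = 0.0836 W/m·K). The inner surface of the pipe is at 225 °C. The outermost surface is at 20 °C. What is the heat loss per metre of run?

Cylindrical conduction, so R = ln(r₂/r₁)/(2πkL) per layer, in series:
R_cast iron pipe wall = ln(198.3/195)/(2π×47.5×1) = 5.623×10^-5 K/W
R_ceramic-fibre blanket = ln(243.3/198.3)/(2π×0.115×1) = 0.283 K/W
R_calcium silicate = ln(293.3/243.3)/(2π×0.0836×1) = 0.3558 K/W
R_total = 0.6389 K/W
Q = ΔT/R_total = 205/0.6389

q′ ≈ 321 W/m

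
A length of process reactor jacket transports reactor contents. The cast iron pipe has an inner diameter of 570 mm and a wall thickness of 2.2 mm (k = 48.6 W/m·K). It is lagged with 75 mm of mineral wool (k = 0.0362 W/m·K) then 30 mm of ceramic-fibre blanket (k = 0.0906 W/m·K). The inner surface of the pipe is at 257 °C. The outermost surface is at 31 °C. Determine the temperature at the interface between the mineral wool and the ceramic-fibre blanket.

Per-layer cylindrical resistances, series-summed:
R_cast iron pipe wall = ln(287.2/285)/(2π×48.6×1) = 2.518×10^-5 K/W
R_mineral wool = ln(362.2/287.2)/(2π×0.0362×1) = 1.02 K/W
R_ceramic-fibre blanket = ln(392.2/362.2)/(2π×0.0906×1) = 0.1398 K/W
R_total = 1.16 K/W
Q = ΔT/R_total = 226/1.16
Q = 195 W/m
T_interface = T_inner − Q·ΣR(inner→interface) = 257 − 195×1.02

T ≈ 58.2 °C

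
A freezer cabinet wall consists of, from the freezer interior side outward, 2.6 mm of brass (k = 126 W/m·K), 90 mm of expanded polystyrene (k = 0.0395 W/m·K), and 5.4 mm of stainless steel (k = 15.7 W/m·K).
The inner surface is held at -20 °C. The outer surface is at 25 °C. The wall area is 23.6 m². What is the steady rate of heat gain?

Q ≈ 466 W

Thermal resistances in series:
R_brass = L/(kA) = 0.0026/(126×23.6) = 8.744×10^-7 K/W
R_expanded polystyrene = L/(kA) = 0.09/(0.0395×23.6) = 0.09655 K/W
R_stainless steel = L/(kA) = 0.0054/(15.7×23.6) = 1.457×10^-5 K/W
R_total = 0.09656 K/W
Q = ΔT / R_total = 45 / 0.09656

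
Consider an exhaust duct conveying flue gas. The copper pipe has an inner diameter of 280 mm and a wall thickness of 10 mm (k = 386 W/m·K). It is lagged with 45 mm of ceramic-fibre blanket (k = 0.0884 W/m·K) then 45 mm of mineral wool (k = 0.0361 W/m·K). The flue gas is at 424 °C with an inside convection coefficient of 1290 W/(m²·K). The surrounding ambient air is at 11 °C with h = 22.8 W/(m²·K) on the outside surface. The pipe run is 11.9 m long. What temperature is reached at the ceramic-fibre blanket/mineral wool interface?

T ≈ 286 °C

Treating each annulus and film as a series resistance:
R_inner film = 1/(h_i·2πr₁L) = 1/(1290×2π×0.14×11.9) = 7.406×10^-5 K/W
R_copper pipe wall = ln(150/140)/(2π×386×11.9) = 2.391×10^-6 K/W
R_ceramic-fibre blanket = ln(195/150)/(2π×0.0884×11.9) = 0.03969 K/W
R_mineral wool = ln(240/195)/(2π×0.0361×11.9) = 0.07693 K/W
R_outer film = 1/(h_o·2πr_oL) = 1/(22.8×2π×0.24×11.9) = 0.002444 K/W
R_total = 0.1191 K/W
Q = ΔT/R_total = 413/0.1191
Q = 3470 W
T_interface = T_inner − Q·ΣR(inner→interface) = 424 − 3470×0.03977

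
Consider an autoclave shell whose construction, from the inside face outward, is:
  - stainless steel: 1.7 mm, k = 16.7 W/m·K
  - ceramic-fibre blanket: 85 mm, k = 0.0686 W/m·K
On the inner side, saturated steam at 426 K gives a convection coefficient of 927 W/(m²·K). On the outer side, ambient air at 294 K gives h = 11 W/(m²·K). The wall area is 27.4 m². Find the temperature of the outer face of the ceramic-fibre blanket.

Model the wall as resistances in series:
R_inner film = 1/(h_i·A) = 1/(927×27.4) = 3.937×10^-5 K/W
R_stainless steel = L/(kA) = 0.0017/(16.7×27.4) = 3.715×10^-6 K/W
R_ceramic-fibre blanket = L/(kA) = 0.085/(0.0686×27.4) = 0.04522 K/W
R_outer film = 1/(h_o·A) = 1/(11×27.4) = 0.003318 K/W
R_total = 0.04858 K/W;  Q = ΔT/R_total = 132/0.04858 = 2717 W
T_interface = T_inner − Q·ΣR(inner→interface) = 426 − 2720×0.04526

T ≈ 303 K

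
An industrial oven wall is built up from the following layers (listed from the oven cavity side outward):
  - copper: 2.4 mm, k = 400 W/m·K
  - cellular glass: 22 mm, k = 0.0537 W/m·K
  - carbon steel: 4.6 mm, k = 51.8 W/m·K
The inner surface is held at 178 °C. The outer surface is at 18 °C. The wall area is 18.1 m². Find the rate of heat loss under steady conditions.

Thermal resistances in series:
R_copper = L/(kA) = 0.0024/(400×18.1) = 3.315×10^-7 K/W
R_cellular glass = L/(kA) = 0.022/(0.0537×18.1) = 0.02263 K/W
R_carbon steel = L/(kA) = 0.0046/(51.8×18.1) = 4.906×10^-6 K/W
R_total = 0.02264 K/W
Q = ΔT / R_total = 160 / 0.02264

Q ≈ 7070 W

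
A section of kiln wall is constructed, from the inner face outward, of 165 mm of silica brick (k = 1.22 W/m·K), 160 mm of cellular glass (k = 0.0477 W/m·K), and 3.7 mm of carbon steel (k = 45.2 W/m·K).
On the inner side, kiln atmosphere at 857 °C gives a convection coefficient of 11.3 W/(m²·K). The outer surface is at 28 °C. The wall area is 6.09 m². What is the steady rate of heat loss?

Using the resistance-network approach (series):
R_inner film = 1/(h_i·A) = 1/(11.3×6.09) = 0.01453 K/W
R_silica brick = L/(kA) = 0.165/(1.22×6.09) = 0.02221 K/W
R_cellular glass = L/(kA) = 0.16/(0.0477×6.09) = 0.5508 K/W
R_carbon steel = L/(kA) = 0.0037/(45.2×6.09) = 1.344×10^-5 K/W
R_total = 0.5875 K/W
Q = ΔT / R_total = 829 / 0.5875

Q ≈ 1410 W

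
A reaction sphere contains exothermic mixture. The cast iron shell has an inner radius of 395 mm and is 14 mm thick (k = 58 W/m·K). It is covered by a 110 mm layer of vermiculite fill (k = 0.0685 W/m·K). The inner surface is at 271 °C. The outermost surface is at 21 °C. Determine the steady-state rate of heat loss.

Radial (spherical) resistances in series:
R_cast iron shell = (1/0.395 − 1/0.409)/(4π×58) = 1.189×10^-4 K/W
R_vermiculite fill = (1/0.409 − 1/0.519)/(4π×0.0685) = 0.602 K/W
R_total = 0.6021 K/W
Q = ΔT/R_total = 250/0.6021

Q ≈ 415 W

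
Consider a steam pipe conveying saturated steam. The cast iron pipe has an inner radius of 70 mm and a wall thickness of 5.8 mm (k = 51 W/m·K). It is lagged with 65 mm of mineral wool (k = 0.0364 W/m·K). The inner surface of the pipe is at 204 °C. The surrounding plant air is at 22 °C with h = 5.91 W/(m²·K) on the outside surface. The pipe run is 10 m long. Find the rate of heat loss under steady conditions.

Treating each annulus and film as a series resistance:
R_cast iron pipe wall = ln(75.8/70)/(2π×51×10) = 2.484×10^-5 K/W
R_mineral wool = ln(140.8/75.8)/(2π×0.0364×10) = 0.2708 K/W
R_outer film = 1/(h_o·2πr_oL) = 1/(5.91×2π×0.1408×10) = 0.01913 K/W
R_total = 0.2899 K/W
Q = ΔT/R_total = 182/0.2899

Q ≈ 628 W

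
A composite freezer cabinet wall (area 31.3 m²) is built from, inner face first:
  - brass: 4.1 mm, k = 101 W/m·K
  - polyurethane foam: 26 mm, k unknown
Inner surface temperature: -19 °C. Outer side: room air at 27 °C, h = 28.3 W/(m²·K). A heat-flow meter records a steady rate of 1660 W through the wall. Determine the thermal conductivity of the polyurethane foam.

k ≈ 0.0313 W/(m·K)

Using the resistance-network approach (series):
R_brass = L/(kA) = 0.0041/(101×31.3) = 1.297×10^-6 K/W
R_outer film = 1/(h_o·A) = 1/(28.3×31.3) = 0.001129 K/W
Sum of known resistances R_other = 0.00113 K/W
Total R = ΔT/Q = 46/1660 = 0.02771 K/W
R_polyurethane foam = R_total − R_other = 0.02658 K/W
k = L/(R·A) = 0.026/(0.02658×31.3)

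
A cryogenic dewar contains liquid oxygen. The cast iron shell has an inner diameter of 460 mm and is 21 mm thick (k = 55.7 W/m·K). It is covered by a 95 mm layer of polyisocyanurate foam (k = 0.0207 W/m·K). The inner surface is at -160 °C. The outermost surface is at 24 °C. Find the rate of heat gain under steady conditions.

Q ≈ 43.7 W

Each spherical layer contributes R = (1/r_i − 1/r_o)/(4πk):
R_cast iron shell = (1/0.23 − 1/0.251)/(4π×55.7) = 5.197×10^-4 K/W
R_polyisocyanurate foam = (1/0.251 − 1/0.346)/(4π×0.0207) = 4.205 K/W
R_total = 4.206 K/W
Q = ΔT/R_total = 184/4.206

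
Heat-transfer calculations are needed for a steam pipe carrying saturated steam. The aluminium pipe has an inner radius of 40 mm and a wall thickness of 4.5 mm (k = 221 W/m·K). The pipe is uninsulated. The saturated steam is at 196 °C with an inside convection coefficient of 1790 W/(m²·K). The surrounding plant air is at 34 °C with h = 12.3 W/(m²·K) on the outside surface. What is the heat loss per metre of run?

For a radial system each layer contributes R = ln(r_out/r_in)/(2πkL); films add R = 1/(hA).
R_inner film = 1/(h_i·2πr₁L) = 1/(1790×2π×0.04×1) = 0.002223 K/W
R_aluminium pipe wall = ln(44.5/40)/(2π×221×1) = 7.678×10^-5 K/W
R_outer film = 1/(h_o·2πr_oL) = 1/(12.3×2π×0.0445×1) = 0.2908 K/W
R_total = 0.2931 K/W
Q = ΔT/R_total = 162/0.2931

q′ ≈ 553 W/m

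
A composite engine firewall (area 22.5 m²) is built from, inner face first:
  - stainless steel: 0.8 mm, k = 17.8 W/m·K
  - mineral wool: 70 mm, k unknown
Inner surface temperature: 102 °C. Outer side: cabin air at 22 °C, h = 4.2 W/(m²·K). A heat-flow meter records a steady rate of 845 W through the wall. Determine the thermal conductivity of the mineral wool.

k ≈ 0.037 W/(m·K)

Using the resistance-network approach (series):
R_stainless steel = L/(kA) = 0.0008/(17.8×22.5) = 1.998×10^-6 K/W
R_outer film = 1/(h_o·A) = 1/(4.2×22.5) = 0.01058 K/W
Sum of known resistances R_other = 0.01058 K/W
Total R = ΔT/Q = 80/845 = 0.09467 K/W
R_mineral wool = R_total − R_other = 0.08409 K/W
k = L/(R·A) = 0.07/(0.08409×22.5)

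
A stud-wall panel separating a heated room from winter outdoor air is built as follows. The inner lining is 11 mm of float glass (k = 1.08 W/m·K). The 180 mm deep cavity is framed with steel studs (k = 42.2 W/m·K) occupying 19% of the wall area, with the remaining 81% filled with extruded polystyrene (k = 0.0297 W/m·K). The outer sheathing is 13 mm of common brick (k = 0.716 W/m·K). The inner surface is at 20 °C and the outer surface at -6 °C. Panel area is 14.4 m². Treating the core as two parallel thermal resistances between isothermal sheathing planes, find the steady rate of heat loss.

Sheathing layers in series; stud and cavity paths in parallel between them.
R_inner = 0.011/(1.08×14.4) = 7.073×10^-4 K/W
R_stud  = 0.18/(42.2×0.19×14.4) = 0.001559 K/W
R_cav   = 0.18/(0.0297×0.81×14.4) = 0.5196 K/W
1/R_core = 1/R_stud + 1/R_cav → R_core = 0.001554 K/W
R_outer = 0.013/(0.716×14.4) = 0.001261 K/W
R_total = 0.003522 K/W
Q = ΔT/R_total = 26/0.003522

Q ≈ 7380 W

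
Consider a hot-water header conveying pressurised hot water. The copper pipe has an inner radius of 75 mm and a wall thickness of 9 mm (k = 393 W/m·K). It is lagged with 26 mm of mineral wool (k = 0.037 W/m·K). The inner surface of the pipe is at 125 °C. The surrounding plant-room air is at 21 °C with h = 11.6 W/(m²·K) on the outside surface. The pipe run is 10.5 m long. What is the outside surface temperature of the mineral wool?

T ≈ 31.1 °C

Per-layer cylindrical resistances, series-summed:
R_copper pipe wall = ln(84/75)/(2π×393×10.5) = 4.371×10^-6 K/W
R_mineral wool = ln(110/84)/(2π×0.037×10.5) = 0.1105 K/W
R_outer film = 1/(h_o·2πr_oL) = 1/(11.6×2π×0.11×10.5) = 0.01188 K/W
R_total = 0.1224 K/W
Q = ΔT/R_total = 104/0.1224
Q = 850 W
T_interface = T_inner − Q·ΣR(inner→interface) = 125 − 850×0.1105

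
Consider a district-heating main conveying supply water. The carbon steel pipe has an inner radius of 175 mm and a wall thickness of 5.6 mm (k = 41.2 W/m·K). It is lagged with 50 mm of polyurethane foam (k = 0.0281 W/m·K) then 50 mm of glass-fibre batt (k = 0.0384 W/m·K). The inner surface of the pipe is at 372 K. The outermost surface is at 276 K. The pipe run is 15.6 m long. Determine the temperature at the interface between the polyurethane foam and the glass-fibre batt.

Per-layer cylindrical resistances, series-summed:
R_carbon steel pipe wall = ln(180.6/175)/(2π×41.2×15.6) = 7.8×10^-6 K/W
R_polyurethane foam = ln(230.6/180.6)/(2π×0.0281×15.6) = 0.08873 K/W
R_glass-fibre batt = ln(280.6/230.6)/(2π×0.0384×15.6) = 0.05214 K/W
R_total = 0.1409 K/W
Q = ΔT/R_total = 96/0.1409
Q = 681 W
T_interface = T_inner − Q·ΣR(inner→interface) = 372 − 681×0.08874

T ≈ 312 K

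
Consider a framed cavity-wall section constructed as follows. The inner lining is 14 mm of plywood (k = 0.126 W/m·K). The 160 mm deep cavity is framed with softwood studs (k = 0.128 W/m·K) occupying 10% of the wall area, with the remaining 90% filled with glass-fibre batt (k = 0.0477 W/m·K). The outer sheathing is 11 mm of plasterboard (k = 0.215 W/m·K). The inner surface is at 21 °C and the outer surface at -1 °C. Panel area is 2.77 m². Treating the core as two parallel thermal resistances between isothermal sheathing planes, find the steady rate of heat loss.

Sheathing layers in series; stud and cavity paths in parallel between them.
R_inner = 0.014/(0.126×2.77) = 0.04011 K/W
R_stud  = 0.16/(0.128×0.1×2.77) = 4.513 K/W
R_cav   = 0.16/(0.0477×0.9×2.77) = 1.345 K/W
1/R_core = 1/R_stud + 1/R_cav → R_core = 1.036 K/W
R_outer = 0.011/(0.215×2.77) = 0.01847 K/W
R_total = 1.095 K/W
Q = ΔT/R_total = 22/1.095

Q ≈ 20.1 W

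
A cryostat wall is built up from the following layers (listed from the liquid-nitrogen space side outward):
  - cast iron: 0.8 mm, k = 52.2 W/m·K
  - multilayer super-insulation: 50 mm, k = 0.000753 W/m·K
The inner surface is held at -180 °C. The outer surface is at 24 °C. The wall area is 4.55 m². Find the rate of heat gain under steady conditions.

Q ≈ 14 W

Thermal resistances in series:
R_cast iron = L/(kA) = 0.0008/(52.2×4.55) = 3.368×10^-6 K/W
R_multilayer super-insulation = L/(kA) = 0.05/(0.000753×4.55) = 14.59 K/W
R_total = 14.59 K/W
Q = ΔT / R_total = 204 / 14.59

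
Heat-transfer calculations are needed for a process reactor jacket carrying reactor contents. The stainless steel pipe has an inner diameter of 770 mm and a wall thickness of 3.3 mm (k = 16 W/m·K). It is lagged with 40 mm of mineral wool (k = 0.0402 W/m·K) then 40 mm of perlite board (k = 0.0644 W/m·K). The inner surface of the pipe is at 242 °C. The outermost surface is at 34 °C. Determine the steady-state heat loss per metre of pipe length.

q′ ≈ 342 W/m

Per-layer cylindrical resistances, series-summed:
R_stainless steel pipe wall = ln(388.3/385)/(2π×16×1) = 8.49×10^-5 K/W
R_mineral wool = ln(428.3/388.3)/(2π×0.0402×1) = 0.3882 K/W
R_perlite board = ln(468.3/428.3)/(2π×0.0644×1) = 0.2207 K/W
R_total = 0.6089 K/W
Q = ΔT/R_total = 208/0.6089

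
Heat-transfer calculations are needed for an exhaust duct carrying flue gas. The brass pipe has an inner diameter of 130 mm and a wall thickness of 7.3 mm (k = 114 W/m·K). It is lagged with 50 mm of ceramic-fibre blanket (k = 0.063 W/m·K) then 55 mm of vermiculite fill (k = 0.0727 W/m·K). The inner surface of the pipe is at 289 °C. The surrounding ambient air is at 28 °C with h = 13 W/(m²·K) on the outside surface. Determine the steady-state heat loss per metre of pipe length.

q′ ≈ 118 W/m

Cylindrical conduction, so R = ln(r₂/r₁)/(2πkL) per layer, in series:
R_brass pipe wall = ln(72.3/65)/(2π×114×1) = 1.486×10^-4 K/W
R_ceramic-fibre blanket = ln(122.3/72.3)/(2π×0.063×1) = 1.328 K/W
R_vermiculite fill = ln(177.3/122.3)/(2π×0.0727×1) = 0.813 K/W
R_outer film = 1/(h_o·2πr_oL) = 1/(13×2π×0.1773×1) = 0.06905 K/W
R_total = 2.21 K/W
Q = ΔT/R_total = 261/2.21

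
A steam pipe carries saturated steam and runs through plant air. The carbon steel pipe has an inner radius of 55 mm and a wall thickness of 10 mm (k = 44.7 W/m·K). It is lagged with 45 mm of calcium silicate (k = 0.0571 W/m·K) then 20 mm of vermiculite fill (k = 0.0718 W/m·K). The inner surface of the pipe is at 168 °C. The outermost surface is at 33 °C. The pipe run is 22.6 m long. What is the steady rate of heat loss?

Q ≈ 1660 W

For a radial system each layer contributes R = ln(r_out/r_in)/(2πkL); films add R = 1/(hA).
R_carbon steel pipe wall = ln(65/55)/(2π×44.7×22.6) = 2.632×10^-5 K/W
R_calcium silicate = ln(110/65)/(2π×0.0571×22.6) = 0.06488 K/W
R_vermiculite fill = ln(130/110)/(2π×0.0718×22.6) = 0.01638 K/W
R_total = 0.0813 K/W
Q = ΔT/R_total = 135/0.0813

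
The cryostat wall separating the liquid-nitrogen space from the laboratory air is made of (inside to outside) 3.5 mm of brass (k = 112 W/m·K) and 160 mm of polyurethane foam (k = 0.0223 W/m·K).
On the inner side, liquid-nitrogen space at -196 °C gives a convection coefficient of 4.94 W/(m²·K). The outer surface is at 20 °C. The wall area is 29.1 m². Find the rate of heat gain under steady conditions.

Model the wall as resistances in series:
R_inner film = 1/(h_i·A) = 1/(4.94×29.1) = 0.006956 K/W
R_brass = L/(kA) = 0.0035/(112×29.1) = 1.074×10^-6 K/W
R_polyurethane foam = L/(kA) = 0.16/(0.0223×29.1) = 0.2466 K/W
R_total = 0.2535 K/W
Q = ΔT / R_total = 216 / 0.2535

Q ≈ 852 W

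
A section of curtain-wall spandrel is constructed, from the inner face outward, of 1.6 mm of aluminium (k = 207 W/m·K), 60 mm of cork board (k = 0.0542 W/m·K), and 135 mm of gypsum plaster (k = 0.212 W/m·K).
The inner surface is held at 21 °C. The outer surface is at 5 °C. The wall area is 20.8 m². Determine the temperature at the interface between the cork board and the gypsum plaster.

T ≈ 10.8 °C

Model the wall as resistances in series:
R_aluminium = L/(kA) = 0.0016/(207×20.8) = 3.716×10^-7 K/W
R_cork board = L/(kA) = 0.06/(0.0542×20.8) = 0.05322 K/W
R_gypsum plaster = L/(kA) = 0.135/(0.212×20.8) = 0.03062 K/W
R_total = 0.08384 K/W;  Q = ΔT/R_total = 16/0.08384 = 190.8 W
T_interface = T_inner − Q·ΣR(inner→interface) = 21 − 191×0.05322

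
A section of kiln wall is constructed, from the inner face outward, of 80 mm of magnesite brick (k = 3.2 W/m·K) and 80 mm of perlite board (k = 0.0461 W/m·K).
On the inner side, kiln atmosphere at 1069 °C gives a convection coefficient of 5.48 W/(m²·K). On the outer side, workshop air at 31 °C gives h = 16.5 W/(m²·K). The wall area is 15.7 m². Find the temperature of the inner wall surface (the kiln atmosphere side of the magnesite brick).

T ≈ 974 °C

Thermal resistances in series:
R_inner film = 1/(h_i·A) = 1/(5.48×15.7) = 0.01162 K/W
R_magnesite brick = L/(kA) = 0.08/(3.2×15.7) = 0.001592 K/W
R_perlite board = L/(kA) = 0.08/(0.0461×15.7) = 0.1105 K/W
R_outer film = 1/(h_o·A) = 1/(16.5×15.7) = 0.00386 K/W
R_total = 0.1276 K/W;  Q = ΔT/R_total = 1038/0.1276 = 8134 W
T_interface = T_inner − Q·ΣR(inner→interface) = 1069 − 8130×0.01162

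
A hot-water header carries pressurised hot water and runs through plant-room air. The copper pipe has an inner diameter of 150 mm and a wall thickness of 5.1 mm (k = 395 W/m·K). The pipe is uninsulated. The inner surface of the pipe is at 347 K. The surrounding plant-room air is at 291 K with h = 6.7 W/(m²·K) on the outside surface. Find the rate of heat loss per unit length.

Radial resistances (cylindrical: R_cond = ln(r_o/r_i)/(2πkL), R_conv = 1/(h·2πrL)):
R_copper pipe wall = ln(80.1/75)/(2π×395×1) = 2.651×10^-5 K/W
R_outer film = 1/(h_o·2πr_oL) = 1/(6.7×2π×0.0801×1) = 0.2966 K/W
R_total = 0.2966 K/W
Q = ΔT/R_total = 56/0.2966

q′ ≈ 189 W/m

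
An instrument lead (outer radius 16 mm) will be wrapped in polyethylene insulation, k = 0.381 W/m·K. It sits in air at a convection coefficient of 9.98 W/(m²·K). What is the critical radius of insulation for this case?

r_cr ≈ 38.2 mm

For a cylinder r_cr = k/h = 0.381/9.98
r_cr = 38.2 mm; since the bare radius (16 mm) is below r_cr, adding a thin layer of insulation will *increase* heat loss.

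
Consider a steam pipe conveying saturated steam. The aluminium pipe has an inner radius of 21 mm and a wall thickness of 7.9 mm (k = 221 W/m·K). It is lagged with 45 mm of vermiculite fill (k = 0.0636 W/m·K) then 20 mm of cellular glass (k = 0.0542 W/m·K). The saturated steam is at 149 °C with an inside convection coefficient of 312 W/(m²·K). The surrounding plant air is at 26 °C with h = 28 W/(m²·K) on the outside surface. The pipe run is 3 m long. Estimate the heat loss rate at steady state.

Radial resistances (cylindrical: R_cond = ln(r_o/r_i)/(2πkL), R_conv = 1/(h·2πrL)):
R_inner film = 1/(h_i·2πr₁L) = 1/(312×2π×0.021×3) = 0.008097 K/W
R_aluminium pipe wall = ln(28.9/21)/(2π×221×3) = 7.665×10^-5 K/W
R_vermiculite fill = ln(73.9/28.9)/(2π×0.0636×3) = 0.7832 K/W
R_cellular glass = ln(93.9/73.9)/(2π×0.0542×3) = 0.2344 K/W
R_outer film = 1/(h_o·2πr_oL) = 1/(28×2π×0.0939×3) = 0.02018 K/W
R_total = 1.046 K/W
Q = ΔT/R_total = 123/1.046

Q ≈ 118 W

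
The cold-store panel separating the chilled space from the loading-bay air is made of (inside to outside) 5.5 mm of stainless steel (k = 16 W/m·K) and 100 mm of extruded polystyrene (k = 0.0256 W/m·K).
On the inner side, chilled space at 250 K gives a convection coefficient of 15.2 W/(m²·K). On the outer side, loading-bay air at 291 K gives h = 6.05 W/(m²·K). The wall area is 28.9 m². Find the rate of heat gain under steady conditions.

Q ≈ 286 W

Using the resistance-network approach (series):
R_inner film = 1/(h_i·A) = 1/(15.2×28.9) = 0.002276 K/W
R_stainless steel = L/(kA) = 0.0055/(16×28.9) = 1.189×10^-5 K/W
R_extruded polystyrene = L/(kA) = 0.1/(0.0256×28.9) = 0.1352 K/W
R_outer film = 1/(h_o·A) = 1/(6.05×28.9) = 0.005719 K/W
R_total = 0.1432 K/W
Q = ΔT / R_total = 41 / 0.1432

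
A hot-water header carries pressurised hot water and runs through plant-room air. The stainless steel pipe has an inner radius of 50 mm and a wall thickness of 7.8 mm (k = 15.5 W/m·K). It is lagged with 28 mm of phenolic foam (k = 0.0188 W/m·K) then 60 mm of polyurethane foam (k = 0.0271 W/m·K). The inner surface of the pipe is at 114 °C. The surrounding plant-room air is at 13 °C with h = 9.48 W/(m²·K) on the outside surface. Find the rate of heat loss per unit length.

q′ ≈ 15.4 W/m

Per-layer cylindrical resistances, series-summed:
R_stainless steel pipe wall = ln(57.8/50)/(2π×15.5×1) = 0.001489 K/W
R_phenolic foam = ln(85.8/57.8)/(2π×0.0188×1) = 3.344 K/W
R_polyurethane foam = ln(145.8/85.8)/(2π×0.0271×1) = 3.114 K/W
R_outer film = 1/(h_o·2πr_oL) = 1/(9.48×2π×0.1458×1) = 0.1151 K/W
R_total = 6.575 K/W
Q = ΔT/R_total = 101/6.575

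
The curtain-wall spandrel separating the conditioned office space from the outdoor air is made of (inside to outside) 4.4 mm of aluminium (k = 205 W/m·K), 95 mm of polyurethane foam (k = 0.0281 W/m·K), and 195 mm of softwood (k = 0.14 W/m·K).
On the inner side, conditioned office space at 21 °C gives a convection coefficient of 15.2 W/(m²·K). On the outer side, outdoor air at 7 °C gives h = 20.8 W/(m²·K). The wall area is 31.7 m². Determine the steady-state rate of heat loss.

Q ≈ 90.8 W

Series thermal resistances:
R_inner film = 1/(h_i·A) = 1/(15.2×31.7) = 0.002075 K/W
R_aluminium = L/(kA) = 0.0044/(205×31.7) = 6.771×10^-7 K/W
R_polyurethane foam = L/(kA) = 0.095/(0.0281×31.7) = 0.1066 K/W
R_softwood = L/(kA) = 0.195/(0.14×31.7) = 0.04394 K/W
R_outer film = 1/(h_o·A) = 1/(20.8×31.7) = 0.001517 K/W
R_total = 0.1542 K/W
Q = ΔT / R_total = 14 / 0.1542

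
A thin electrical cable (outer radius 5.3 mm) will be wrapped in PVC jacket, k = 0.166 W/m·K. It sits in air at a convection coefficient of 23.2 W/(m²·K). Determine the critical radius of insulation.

For a cylinder r_cr = k/h = 0.166/23.2
r_cr = 7.16 mm; since the bare radius (5.3 mm) is below r_cr, adding a thin layer of insulation will *increase* heat loss.

r_cr ≈ 7.16 mm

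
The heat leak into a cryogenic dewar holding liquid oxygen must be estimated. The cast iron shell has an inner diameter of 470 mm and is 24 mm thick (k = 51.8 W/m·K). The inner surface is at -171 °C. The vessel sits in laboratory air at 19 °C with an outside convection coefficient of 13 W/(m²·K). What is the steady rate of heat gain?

Q ≈ 2070 W

Each spherical layer contributes R = (1/r_i − 1/r_o)/(4πk):
R_cast iron shell = (1/0.235 − 1/0.259)/(4π×51.8) = 6.058×10^-4 K/W
R_outer film = 1/(h·4πr_o²) = 1/(13×4π×0.259²) = 0.09125 K/W
R_total = 0.09186 K/W
Q = ΔT/R_total = 190/0.09186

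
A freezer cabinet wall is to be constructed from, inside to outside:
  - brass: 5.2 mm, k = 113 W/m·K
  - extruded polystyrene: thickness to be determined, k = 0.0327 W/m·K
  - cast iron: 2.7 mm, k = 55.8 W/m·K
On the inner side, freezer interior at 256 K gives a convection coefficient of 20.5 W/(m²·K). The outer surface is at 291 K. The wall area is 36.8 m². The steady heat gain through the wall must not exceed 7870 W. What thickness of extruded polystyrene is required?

L ≈ 3.75 mm

Treating each layer as a thermal resistance in series:
R_inner film = 1/(h_i·A) = 1/(20.5×36.8) = 0.001326 K/W
R_brass = L/(kA) = 0.0052/(113×36.8) = 1.25×10^-6 K/W
R_cast iron = L/(kA) = 0.0027/(55.8×36.8) = 1.315×10^-6 K/W
Sum of the known resistances R_other = 0.001328 K/W
Required total resistance R_tot = ΔT/Q_allow = 35/7870 = 0.004447 K/W
R_extruded polystyrene = R_tot − R_other = 0.003119 K/W
L = R·k·A = 0.003119×0.0327×36.8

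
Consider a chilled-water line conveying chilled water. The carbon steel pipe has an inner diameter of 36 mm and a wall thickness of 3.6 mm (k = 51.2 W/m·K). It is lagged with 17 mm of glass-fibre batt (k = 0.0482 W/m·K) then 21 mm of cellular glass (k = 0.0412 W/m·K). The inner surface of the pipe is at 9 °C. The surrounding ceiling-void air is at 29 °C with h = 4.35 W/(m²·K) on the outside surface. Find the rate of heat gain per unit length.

q′ ≈ 4.75 W/m

Per-layer cylindrical resistances, series-summed:
R_carbon steel pipe wall = ln(21.6/18)/(2π×51.2×1) = 5.667×10^-4 K/W
R_glass-fibre batt = ln(38.6/21.6)/(2π×0.0482×1) = 1.917 K/W
R_cellular glass = ln(59.6/38.6)/(2π×0.0412×1) = 1.678 K/W
R_outer film = 1/(h_o·2πr_oL) = 1/(4.35×2π×0.0596×1) = 0.6139 K/W
R_total = 4.21 K/W
Q = ΔT/R_total = 20/4.21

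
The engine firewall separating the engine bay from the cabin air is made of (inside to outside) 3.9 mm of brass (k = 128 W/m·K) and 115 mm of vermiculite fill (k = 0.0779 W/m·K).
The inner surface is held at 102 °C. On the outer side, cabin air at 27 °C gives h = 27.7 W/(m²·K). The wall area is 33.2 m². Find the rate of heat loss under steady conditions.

Using the resistance-network approach (series):
R_brass = L/(kA) = 0.0039/(128×33.2) = 9.177×10^-7 K/W
R_vermiculite fill = L/(kA) = 0.115/(0.0779×33.2) = 0.04447 K/W
R_outer film = 1/(h_o·A) = 1/(27.7×33.2) = 0.001087 K/W
R_total = 0.04555 K/W
Q = ΔT / R_total = 75 / 0.04555

Q ≈ 1650 W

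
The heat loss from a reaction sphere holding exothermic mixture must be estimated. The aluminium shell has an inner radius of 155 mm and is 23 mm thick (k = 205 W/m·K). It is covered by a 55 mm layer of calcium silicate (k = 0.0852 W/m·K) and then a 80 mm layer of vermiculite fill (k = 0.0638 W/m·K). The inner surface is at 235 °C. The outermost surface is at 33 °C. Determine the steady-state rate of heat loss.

Q ≈ 77.5 W

Each spherical layer contributes R = (1/r_i − 1/r_o)/(4πk):
R_aluminium shell = (1/0.155 − 1/0.178)/(4π×205) = 3.236×10^-4 K/W
R_calcium silicate = (1/0.178 − 1/0.233)/(4π×0.0852) = 1.239 K/W
R_vermiculite fill = (1/0.233 − 1/0.313)/(4π×0.0638) = 1.368 K/W
R_total = 2.607 K/W
Q = ΔT/R_total = 202/2.607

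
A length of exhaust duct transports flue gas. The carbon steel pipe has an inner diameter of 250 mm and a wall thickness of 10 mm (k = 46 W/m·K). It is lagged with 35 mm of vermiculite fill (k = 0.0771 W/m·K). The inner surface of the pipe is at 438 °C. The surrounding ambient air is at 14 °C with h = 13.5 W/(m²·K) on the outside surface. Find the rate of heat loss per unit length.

q′ ≈ 777 W/m

Per-layer cylindrical resistances, series-summed:
R_carbon steel pipe wall = ln(135/125)/(2π×46×1) = 2.663×10^-4 K/W
R_vermiculite fill = ln(170/135)/(2π×0.0771×1) = 0.4759 K/W
R_outer film = 1/(h_o·2πr_oL) = 1/(13.5×2π×0.17×1) = 0.06935 K/W
R_total = 0.5455 K/W
Q = ΔT/R_total = 424/0.5455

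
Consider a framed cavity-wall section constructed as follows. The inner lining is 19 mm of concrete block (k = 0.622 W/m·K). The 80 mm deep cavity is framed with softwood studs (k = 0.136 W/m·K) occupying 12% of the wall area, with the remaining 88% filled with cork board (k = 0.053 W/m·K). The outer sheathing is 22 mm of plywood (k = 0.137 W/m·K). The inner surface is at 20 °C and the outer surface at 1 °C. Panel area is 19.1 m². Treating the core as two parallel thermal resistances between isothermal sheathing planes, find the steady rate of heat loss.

Q ≈ 248 W

Sheathing layers in series; stud and cavity paths in parallel between them.
R_inner = 0.019/(0.622×19.1) = 0.001599 K/W
R_stud  = 0.08/(0.136×0.12×19.1) = 0.2566 K/W
R_cav   = 0.08/(0.053×0.88×19.1) = 0.0898 K/W
1/R_core = 1/R_stud + 1/R_cav → R_core = 0.06653 K/W
R_outer = 0.022/(0.137×19.1) = 0.008408 K/W
R_total = 0.07653 K/W
Q = ΔT/R_total = 19/0.07653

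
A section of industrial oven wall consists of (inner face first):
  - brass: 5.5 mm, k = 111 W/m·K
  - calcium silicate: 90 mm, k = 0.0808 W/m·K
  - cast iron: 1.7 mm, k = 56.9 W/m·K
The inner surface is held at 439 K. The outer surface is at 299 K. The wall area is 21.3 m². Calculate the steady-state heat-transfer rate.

Q ≈ 2680 W

Model the wall as resistances in series:
R_brass = L/(kA) = 0.0055/(111×21.3) = 2.326×10^-6 K/W
R_calcium silicate = L/(kA) = 0.09/(0.0808×21.3) = 0.05229 K/W
R_cast iron = L/(kA) = 0.0017/(56.9×21.3) = 1.403×10^-6 K/W
R_total = 0.0523 K/W
Q = ΔT / R_total = 140 / 0.0523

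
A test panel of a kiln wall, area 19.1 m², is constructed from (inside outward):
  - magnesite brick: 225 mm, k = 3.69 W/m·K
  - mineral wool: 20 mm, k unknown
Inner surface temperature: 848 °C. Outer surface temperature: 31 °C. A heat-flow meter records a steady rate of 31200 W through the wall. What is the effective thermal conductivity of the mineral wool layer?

k ≈ 0.0455 W/(m·K)

Using the resistance-network approach (series):
R_magnesite brick = L/(kA) = 0.225/(3.69×19.1) = 0.003192 K/W
Sum of known resistances R_other = 0.003192 K/W
Total R = ΔT/Q = 817/31200 = 0.02619 K/W
R_mineral wool = R_total − R_other = 0.02299 K/W
k = L/(R·A) = 0.02/(0.02299×19.1)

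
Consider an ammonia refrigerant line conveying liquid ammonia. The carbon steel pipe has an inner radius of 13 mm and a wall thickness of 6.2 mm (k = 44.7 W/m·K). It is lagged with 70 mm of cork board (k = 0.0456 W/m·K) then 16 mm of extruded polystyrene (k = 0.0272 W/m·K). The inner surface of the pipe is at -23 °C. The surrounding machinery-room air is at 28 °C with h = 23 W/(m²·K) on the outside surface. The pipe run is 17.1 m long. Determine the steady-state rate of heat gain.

Treating each annulus and film as a series resistance:
R_carbon steel pipe wall = ln(19.2/13)/(2π×44.7×17.1) = 8.12×10^-5 K/W
R_cork board = ln(89.2/19.2)/(2π×0.0456×17.1) = 0.3135 K/W
R_extruded polystyrene = ln(105.2/89.2)/(2π×0.0272×17.1) = 0.05645 K/W
R_outer film = 1/(h_o·2πr_oL) = 1/(23×2π×0.1052×17.1) = 0.003847 K/W
R_total = 0.3739 K/W
Q = ΔT/R_total = 51/0.3739

Q ≈ 136 W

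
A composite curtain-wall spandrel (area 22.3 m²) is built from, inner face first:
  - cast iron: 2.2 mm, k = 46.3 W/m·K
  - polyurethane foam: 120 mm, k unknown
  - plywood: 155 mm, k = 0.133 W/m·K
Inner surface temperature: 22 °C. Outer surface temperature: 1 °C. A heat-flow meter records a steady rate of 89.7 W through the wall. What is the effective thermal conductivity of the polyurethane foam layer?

Thermal resistances in series:
R_cast iron = L/(kA) = 0.0022/(46.3×22.3) = 2.131×10^-6 K/W
R_plywood = L/(kA) = 0.155/(0.133×22.3) = 0.05226 K/W
Sum of known resistances R_other = 0.05226 K/W
Total R = ΔT/Q = 21/89.7 = 0.2341 K/W
R_polyurethane foam = R_total − R_other = 0.1819 K/W
k = L/(R·A) = 0.12/(0.1819×22.3)

k ≈ 0.0296 W/(m·K)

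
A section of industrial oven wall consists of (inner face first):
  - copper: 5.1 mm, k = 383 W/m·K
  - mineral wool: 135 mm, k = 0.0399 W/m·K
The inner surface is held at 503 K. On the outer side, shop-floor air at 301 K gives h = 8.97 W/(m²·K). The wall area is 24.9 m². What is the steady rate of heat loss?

Series thermal resistances:
R_copper = L/(kA) = 0.0051/(383×24.9) = 5.348×10^-7 K/W
R_mineral wool = L/(kA) = 0.135/(0.0399×24.9) = 0.1359 K/W
R_outer film = 1/(h_o·A) = 1/(8.97×24.9) = 0.004477 K/W
R_total = 0.1404 K/W
Q = ΔT / R_total = 202 / 0.1404

Q ≈ 1440 W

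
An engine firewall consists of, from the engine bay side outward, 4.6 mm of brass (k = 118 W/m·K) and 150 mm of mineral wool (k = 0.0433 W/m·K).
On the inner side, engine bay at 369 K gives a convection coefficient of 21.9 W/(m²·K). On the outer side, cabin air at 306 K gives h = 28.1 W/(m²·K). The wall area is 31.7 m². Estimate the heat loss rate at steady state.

Model the wall as resistances in series:
R_inner film = 1/(h_i·A) = 1/(21.9×31.7) = 0.00144 K/W
R_brass = L/(kA) = 0.0046/(118×31.7) = 1.23×10^-6 K/W
R_mineral wool = L/(kA) = 0.15/(0.0433×31.7) = 0.1093 K/W
R_outer film = 1/(h_o·A) = 1/(28.1×31.7) = 0.001123 K/W
R_total = 0.1118 K/W
Q = ΔT / R_total = 63 / 0.1118

Q ≈ 563 W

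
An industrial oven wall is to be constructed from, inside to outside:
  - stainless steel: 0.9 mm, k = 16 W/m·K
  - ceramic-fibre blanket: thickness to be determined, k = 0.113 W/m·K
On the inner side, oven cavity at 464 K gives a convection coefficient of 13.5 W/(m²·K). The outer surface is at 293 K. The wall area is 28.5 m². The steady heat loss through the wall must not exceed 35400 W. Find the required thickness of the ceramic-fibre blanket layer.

L ≈ 7.18 mm

Model the wall as resistances in series:
R_inner film = 1/(h_i·A) = 1/(13.5×28.5) = 0.002599 K/W
R_stainless steel = L/(kA) = 0.0009/(16×28.5) = 1.974×10^-6 K/W
Sum of the known resistances R_other = 0.002601 K/W
Required total resistance R_tot = ΔT/Q_allow = 171/35400 = 0.004831 K/W
R_ceramic-fibre blanket = R_tot − R_other = 0.002229 K/W
L = R·k·A = 0.002229×0.113×28.5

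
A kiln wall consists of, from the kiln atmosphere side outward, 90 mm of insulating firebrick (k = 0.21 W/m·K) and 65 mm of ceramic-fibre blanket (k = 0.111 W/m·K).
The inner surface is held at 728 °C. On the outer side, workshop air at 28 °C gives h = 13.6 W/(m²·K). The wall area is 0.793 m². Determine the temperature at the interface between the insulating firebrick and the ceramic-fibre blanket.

Using the resistance-network approach (series):
R_insulating firebrick = L/(kA) = 0.09/(0.21×0.793) = 0.5404 K/W
R_ceramic-fibre blanket = L/(kA) = 0.065/(0.111×0.793) = 0.7384 K/W
R_outer film = 1/(h_o·A) = 1/(13.6×0.793) = 0.09272 K/W
R_total = 1.372 K/W;  Q = ΔT/R_total = 700/1.372 = 510.3 W
T_interface = T_inner − Q·ΣR(inner→interface) = 728 − 510×0.5404

T ≈ 452 °C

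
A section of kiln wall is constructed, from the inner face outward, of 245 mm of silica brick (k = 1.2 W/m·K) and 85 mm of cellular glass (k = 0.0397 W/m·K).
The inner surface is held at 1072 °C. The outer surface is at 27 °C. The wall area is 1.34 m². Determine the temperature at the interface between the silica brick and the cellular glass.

Model the wall as resistances in series:
R_silica brick = L/(kA) = 0.245/(1.2×1.34) = 0.1524 K/W
R_cellular glass = L/(kA) = 0.085/(0.0397×1.34) = 1.598 K/W
R_total = 1.75 K/W;  Q = ΔT/R_total = 1045/1.75 = 597.1 W
T_interface = T_inner − Q·ΣR(inner→interface) = 1072 − 597×0.1524

T ≈ 981 °C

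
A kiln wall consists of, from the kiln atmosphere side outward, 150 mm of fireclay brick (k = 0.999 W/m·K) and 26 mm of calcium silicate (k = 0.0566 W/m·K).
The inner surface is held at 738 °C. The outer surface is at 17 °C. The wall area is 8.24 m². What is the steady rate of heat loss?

Using the resistance-network approach (series):
R_fireclay brick = L/(kA) = 0.15/(0.999×8.24) = 0.01822 K/W
R_calcium silicate = L/(kA) = 0.026/(0.0566×8.24) = 0.05575 K/W
R_total = 0.07397 K/W
Q = ΔT / R_total = 721 / 0.07397

Q ≈ 9750 W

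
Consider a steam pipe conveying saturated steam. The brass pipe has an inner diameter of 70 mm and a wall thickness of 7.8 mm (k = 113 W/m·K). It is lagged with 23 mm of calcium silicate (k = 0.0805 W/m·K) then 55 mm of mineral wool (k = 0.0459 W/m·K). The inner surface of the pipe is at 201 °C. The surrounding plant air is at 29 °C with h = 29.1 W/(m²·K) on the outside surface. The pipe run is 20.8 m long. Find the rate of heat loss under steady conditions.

Q ≈ 1190 W

Radial resistances (cylindrical: R_cond = ln(r_o/r_i)/(2πkL), R_conv = 1/(h·2πrL)):
R_brass pipe wall = ln(42.8/35)/(2π×113×20.8) = 1.362×10^-5 K/W
R_calcium silicate = ln(65.8/42.8)/(2π×0.0805×20.8) = 0.04088 K/W
R_mineral wool = ln(120.8/65.8)/(2π×0.0459×20.8) = 0.1013 K/W
R_outer film = 1/(h_o·2πr_oL) = 1/(29.1×2π×0.1208×20.8) = 0.002177 K/W
R_total = 0.1443 K/W
Q = ΔT/R_total = 172/0.1443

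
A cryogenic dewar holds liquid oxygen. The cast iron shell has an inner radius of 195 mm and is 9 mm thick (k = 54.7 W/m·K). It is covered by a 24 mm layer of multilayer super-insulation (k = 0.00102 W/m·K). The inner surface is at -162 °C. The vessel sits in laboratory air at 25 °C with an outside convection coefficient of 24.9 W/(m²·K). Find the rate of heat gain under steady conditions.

Q ≈ 4.64 W

For a spherical shell R = (1/r₁ − 1/r₂)/(4πk); film R = 1/(h·4πr²). In series:
R_cast iron shell = (1/0.195 − 1/0.204)/(4π×54.7) = 3.291×10^-4 K/W
R_multilayer super-insulation = (1/0.204 − 1/0.228)/(4π×0.00102) = 40.26 K/W
R_outer film = 1/(h·4πr_o²) = 1/(24.9×4π×0.228²) = 0.06148 K/W
R_total = 40.32 K/W
Q = ΔT/R_total = 187/40.32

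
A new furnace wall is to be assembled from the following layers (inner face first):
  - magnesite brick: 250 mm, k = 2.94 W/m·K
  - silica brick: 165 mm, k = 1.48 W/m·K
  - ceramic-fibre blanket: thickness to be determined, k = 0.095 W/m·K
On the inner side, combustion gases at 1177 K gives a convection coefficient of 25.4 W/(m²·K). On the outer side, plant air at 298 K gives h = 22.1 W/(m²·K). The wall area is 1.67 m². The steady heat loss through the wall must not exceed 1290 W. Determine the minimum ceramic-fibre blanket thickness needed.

Using the resistance-network approach (series):
R_inner film = 1/(h_i·A) = 1/(25.4×1.67) = 0.02357 K/W
R_magnesite brick = L/(kA) = 0.25/(2.94×1.67) = 0.05092 K/W
R_silica brick = L/(kA) = 0.165/(1.48×1.67) = 0.06676 K/W
R_outer film = 1/(h_o·A) = 1/(22.1×1.67) = 0.0271 K/W
Sum of the known resistances R_other = 0.1683 K/W
Required total resistance R_tot = ΔT/Q_allow = 879/1290 = 0.6814 K/W
R_ceramic-fibre blanket = R_tot − R_other = 0.513 K/W
L = R·k·A = 0.513×0.095×1.67

L ≈ 81.4 mm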